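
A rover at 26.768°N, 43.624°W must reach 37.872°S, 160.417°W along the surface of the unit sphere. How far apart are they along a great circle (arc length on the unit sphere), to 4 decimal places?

In radians: φ₁ = 0.4672, φ₂ = -0.6610, Δλ = -116.793° = -2.0384 rad.
Haversine: a = sin²(Δφ/2) + cos φ₁ cos φ₂ sin²(Δλ/2) = 0.2858 + (0.8928)(0.7894)(0.7254) = 0.79709.
Central angle c = 2·arcsin(√a) = 2.20705 rad.
On the unit sphere the arc length equals the central angle: 2.2070.

2.2070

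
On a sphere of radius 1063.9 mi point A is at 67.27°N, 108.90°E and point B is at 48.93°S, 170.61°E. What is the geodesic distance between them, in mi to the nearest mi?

2323 mi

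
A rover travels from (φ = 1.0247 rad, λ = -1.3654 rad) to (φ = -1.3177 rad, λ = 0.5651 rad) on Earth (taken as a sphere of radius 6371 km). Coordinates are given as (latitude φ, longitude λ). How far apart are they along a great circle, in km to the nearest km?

With latitudes φ₁ = 58.711°, φ₂ = -75.499° and longitude difference Δλ = 110.610°:
cos c = sin φ₁ sin φ₂ + cos φ₁ cos φ₂ cos Δλ = (0.8546)(-0.9681) + (0.5194)(0.2504)(-0.3520) = -0.87311,
so c = arccos(-0.87311) = 2.63234 rad.
Distance = R·c = 6371 × 2.6323 ≈ 16771 km.

16771 km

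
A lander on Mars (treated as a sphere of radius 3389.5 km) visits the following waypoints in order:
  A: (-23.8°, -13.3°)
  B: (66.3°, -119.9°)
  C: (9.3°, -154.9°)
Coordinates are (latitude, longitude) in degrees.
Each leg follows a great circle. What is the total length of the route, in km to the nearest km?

Leg A→B: central angle 2.0653 rad, distance 7000.3 km.
Leg B→C: central angle 1.0782 rad, distance 3654.6 km.
Total: 7000.3 + 3654.6 ≈ 10655 km.

10655 km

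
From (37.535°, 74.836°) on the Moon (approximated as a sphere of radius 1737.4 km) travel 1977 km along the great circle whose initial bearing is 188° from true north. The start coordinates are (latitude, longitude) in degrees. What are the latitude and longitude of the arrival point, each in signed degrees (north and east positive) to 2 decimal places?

Angular distance δ = d/R = 1977/1737.4 = 1.13791 rad; initial bearing θ = 3.2812 rad.
sin φ₂ = sin φ₁ cos δ + cos φ₁ sin δ cos θ = (0.6092)(0.4195) + (0.7930)(0.9078)(-0.9903) = -0.4573, so φ₂ = -27.21°.
Δλ = atan2(sin θ sin δ cos φ₁, cos δ − sin φ₁ sin φ₂) = atan2(-0.1002, 0.6981) = -8.167°.
λ₂ = 74.836° − 8.167° = 66.67°.

-27.21°, 66.67°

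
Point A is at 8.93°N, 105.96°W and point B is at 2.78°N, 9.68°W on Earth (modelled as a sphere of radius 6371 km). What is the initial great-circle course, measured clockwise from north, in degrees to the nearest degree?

Δλ = 96.280° = 1.6804 rad.
y = sin Δλ · cos φ₂ = (0.9940)(0.9988) = 0.9928
x = cos φ₁ sin φ₂ − sin φ₁ cos φ₂ cos Δλ = (0.9879)(0.0485) − (0.1552)(0.9988)(-0.1094) = 0.0649
θ = atan2(y, x) = 86.26°, so the bearing is 86°.

86°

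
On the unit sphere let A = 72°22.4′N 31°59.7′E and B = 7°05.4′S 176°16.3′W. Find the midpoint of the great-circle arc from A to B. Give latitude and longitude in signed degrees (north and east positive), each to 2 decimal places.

48.28°, 172.55°

Central angle δ = 1.9631 rad. Interpolating on the sphere with fraction f = 0.5:
P = [sin((1−f)δ)·A + sin(fδ)·B] / sin δ = 0.8997·A + 0.8997·B in Cartesian coordinates,
giving P = (-0.6599, 0.0863, 0.7464), i.e. latitude 48.28°, longitude 172.55°.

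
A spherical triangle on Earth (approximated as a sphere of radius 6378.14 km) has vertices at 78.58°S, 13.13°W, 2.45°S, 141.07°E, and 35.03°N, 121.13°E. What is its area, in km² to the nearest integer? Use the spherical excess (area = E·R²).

27507159 km²

Side lengths (central angles): a = 0.7310, b = 2.3128, c = 1.7074 rad; semiperimeter s = 2.3756.
By l'Huilier's theorem, tan(E/4) = √[tan(s/2) tan((s−a)/2) tan((s−b)/2) tan((s−c)/2)], giving spherical excess E = 0.6762 rad.
Area = E·R² = 0.6762 × (6378.14)² ≈ 27507159 km².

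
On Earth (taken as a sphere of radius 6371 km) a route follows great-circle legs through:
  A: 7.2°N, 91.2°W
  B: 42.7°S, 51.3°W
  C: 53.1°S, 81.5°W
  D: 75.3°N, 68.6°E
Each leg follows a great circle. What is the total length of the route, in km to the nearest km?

26588 km

Leg A→B: central angle 1.0766 rad, distance 6858.8 km.
Leg B→C: central angle 0.3932 rad, distance 2505.2 km.
Leg C→D: central angle 2.7036 rad, distance 17224.4 km.
Total: 6858.8 + 2505.2 + 17224.4 ≈ 26588 km.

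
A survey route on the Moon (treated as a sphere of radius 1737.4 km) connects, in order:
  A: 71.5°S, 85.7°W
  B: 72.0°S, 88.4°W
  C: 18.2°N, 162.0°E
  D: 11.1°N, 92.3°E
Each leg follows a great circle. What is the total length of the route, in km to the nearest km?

5511 km

Leg A→B: central angle 0.0171 rad, distance 29.8 km.
Leg B→C: central angle 1.9774 rad, distance 3435.6 km.
Leg C→D: central angle 1.1772 rad, distance 2045.2 km.
Total: 29.8 + 3435.6 + 2045.2 ≈ 5511 km.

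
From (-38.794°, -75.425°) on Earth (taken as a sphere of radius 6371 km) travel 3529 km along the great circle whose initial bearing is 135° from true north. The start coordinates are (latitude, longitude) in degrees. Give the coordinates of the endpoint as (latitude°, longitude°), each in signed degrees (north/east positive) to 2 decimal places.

-55.36°, -34.55°

Angular distance δ = d/R = 3529/6371 = 0.55392 rad; initial bearing θ = 2.3562 rad.
sin φ₂ = sin φ₁ cos δ + cos φ₁ sin δ cos θ = (-0.6265)(0.8505) + (0.7794)(0.5260)(-0.7071) = -0.8227, so φ₂ = -55.36°.
Δλ = atan2(sin θ sin δ cos φ₁, cos δ − sin φ₁ sin φ₂) = atan2(0.2899, 0.3350) = 40.872°.
λ₂ = -75.425° + 40.872° = -34.55°.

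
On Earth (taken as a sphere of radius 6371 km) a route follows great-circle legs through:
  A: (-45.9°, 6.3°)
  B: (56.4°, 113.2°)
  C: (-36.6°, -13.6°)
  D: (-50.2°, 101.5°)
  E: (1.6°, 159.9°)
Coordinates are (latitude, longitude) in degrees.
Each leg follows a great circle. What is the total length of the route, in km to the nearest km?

Leg A→B: central angle 2.3604 rad, distance 15038.3 km.
Leg B→C: central angle 2.4383 rad, distance 15534.6 km.
Leg C→D: central angle 1.3284 rad, distance 8462.9 km.
Leg D→E: central angle 1.2516 rad, distance 7973.8 km.
Total: 15038.3 + 15534.6 + 8462.9 + 7973.8 ≈ 47010 km.

47010 km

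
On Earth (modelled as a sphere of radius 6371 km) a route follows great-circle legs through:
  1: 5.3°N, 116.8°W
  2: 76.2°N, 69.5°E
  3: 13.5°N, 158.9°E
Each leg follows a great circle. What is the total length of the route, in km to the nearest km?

19478 km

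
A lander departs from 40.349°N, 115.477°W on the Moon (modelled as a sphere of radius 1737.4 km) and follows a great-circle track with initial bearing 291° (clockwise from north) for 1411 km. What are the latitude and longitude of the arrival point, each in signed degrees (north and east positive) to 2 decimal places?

40.06°, -177.76°

Angular distance δ = d/R = 1411/1737.4 = 0.81213 rad; initial bearing θ = 5.0789 rad.
sin φ₂ = sin φ₁ cos δ + cos φ₁ sin δ cos θ = (0.6474)(0.6880) + (0.7621)(0.7258)(0.3584) = 0.6436, so φ₂ = 40.06°.
Δλ = atan2(sin θ sin δ cos φ₁, cos δ − sin φ₁ sin φ₂) = atan2(-0.5164, 0.2712) = -62.288°.
λ₂ = -115.477° − 62.288° = -177.76°.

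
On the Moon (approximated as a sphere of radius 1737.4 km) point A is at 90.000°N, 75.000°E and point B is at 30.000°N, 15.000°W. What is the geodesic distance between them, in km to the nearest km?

1819 km

With latitudes φ₁ = 90.000°, φ₂ = 30.000° and longitude difference Δλ = -90.000°:
Haversine: a = sin²(Δφ/2) + cos φ₁ cos φ₂ sin²(Δλ/2) = 0.2500 + (0.0000)(0.8660)(0.5000) = 0.25000.
Central angle c = 2·arcsin(√a) = 1.04720 rad.
Distance = R·c = 1737.4 × 1.0472 ≈ 1819 km.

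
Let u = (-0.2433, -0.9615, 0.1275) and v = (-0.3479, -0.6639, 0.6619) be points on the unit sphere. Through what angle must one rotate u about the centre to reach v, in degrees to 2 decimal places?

36.15°

u·v = 0.8074; |u| = 1.0000, |v| = 1.0000.
cos θ = (u·v)/(|u||v|) = 0.8074, so θ = 36.15°.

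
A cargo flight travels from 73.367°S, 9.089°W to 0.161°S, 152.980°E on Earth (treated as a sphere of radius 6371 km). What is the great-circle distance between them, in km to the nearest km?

11747 km

In radians: φ₁ = -1.2805, φ₂ = -0.0028, Δλ = 162.069° = 2.8286 rad.
cos c = sin φ₁ sin φ₂ + cos φ₁ cos φ₂ cos Δλ = (-0.9582)(-0.0028) + (0.2862)(1.0000)(-0.9514) = -0.26964,
so c = arccos(-0.26964) = 1.84382 rad.
Distance = R·c = 6371 × 1.8438 ≈ 11747 km.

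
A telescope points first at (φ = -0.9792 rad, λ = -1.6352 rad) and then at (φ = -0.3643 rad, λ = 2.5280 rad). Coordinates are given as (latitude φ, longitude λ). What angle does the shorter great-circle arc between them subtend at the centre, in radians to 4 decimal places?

1.5471 rad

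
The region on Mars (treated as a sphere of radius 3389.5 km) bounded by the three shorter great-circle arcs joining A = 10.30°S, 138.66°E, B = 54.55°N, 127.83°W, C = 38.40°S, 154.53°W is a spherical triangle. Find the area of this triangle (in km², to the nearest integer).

15346230 km²

Side lengths (central angles): a = 1.6709, b = 1.1432, c = 1.7524 rad; semiperimeter s = 2.2832.
By l'Huilier's theorem, tan(E/4) = √[tan(s/2) tan((s−a)/2) tan((s−b)/2) tan((s−c)/2)], giving spherical excess E = 1.3358 rad.
Area = E·R² = 1.3358 × (3389.5)² ≈ 15346230 km².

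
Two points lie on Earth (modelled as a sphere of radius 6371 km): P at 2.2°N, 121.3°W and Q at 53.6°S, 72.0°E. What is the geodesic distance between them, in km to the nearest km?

14171 km

In radians: φ₁ = 0.0384, φ₂ = -0.9355, Δλ = -166.700° = -2.9095 rad.
Haversine: a = sin²(Δφ/2) + cos φ₁ cos φ₂ sin²(Δλ/2) = 0.2190 + (0.9993)(0.5934)(0.9866) = 0.80399.
Central angle c = 2·arcsin(√a) = 2.22430 rad.
Distance = R·c = 6371 × 2.2243 ≈ 14171 km.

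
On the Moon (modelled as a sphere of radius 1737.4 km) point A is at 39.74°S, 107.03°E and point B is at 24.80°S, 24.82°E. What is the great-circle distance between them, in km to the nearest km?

2084 km

Let φ₁ = -0.6936 rad, φ₂ = -0.4328 rad, and Δλ = -1.4348 rad.
cos c = sin φ₁ sin φ₂ + cos φ₁ cos φ₂ cos Δλ = (-0.6393)(-0.4195) + (0.7690)(0.9078)(0.1355) = 0.36277,
so c = arccos(0.36277) = 1.19956 rad.
Distance = R·c = 1737.4 × 1.1996 ≈ 2084 km.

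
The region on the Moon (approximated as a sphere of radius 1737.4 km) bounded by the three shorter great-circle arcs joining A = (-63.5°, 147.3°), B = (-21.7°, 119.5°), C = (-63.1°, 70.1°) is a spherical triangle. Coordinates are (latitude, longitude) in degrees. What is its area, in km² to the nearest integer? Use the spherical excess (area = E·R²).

736213 km²

Side lengths (central angles): a = 0.9232, b = 0.5683, c = 0.7987 rad; semiperimeter s = 1.1451.
By l'Huilier's theorem, tan(E/4) = √[tan(s/2) tan((s−a)/2) tan((s−b)/2) tan((s−c)/2)], giving spherical excess E = 0.2439 rad.
Area = E·R² = 0.2439 × (1737.4)² ≈ 736213 km².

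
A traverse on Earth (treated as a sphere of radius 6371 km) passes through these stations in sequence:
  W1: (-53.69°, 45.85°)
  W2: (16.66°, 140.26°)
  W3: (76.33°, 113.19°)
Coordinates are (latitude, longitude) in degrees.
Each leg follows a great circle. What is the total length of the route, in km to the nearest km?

Leg W1→W2: central angle 1.8490 rad, distance 11780.1 km.
Leg W2→W3: central angle 1.0699 rad, distance 6816.6 km.
Total: 11780.1 + 6816.6 ≈ 18597 km.

18597 km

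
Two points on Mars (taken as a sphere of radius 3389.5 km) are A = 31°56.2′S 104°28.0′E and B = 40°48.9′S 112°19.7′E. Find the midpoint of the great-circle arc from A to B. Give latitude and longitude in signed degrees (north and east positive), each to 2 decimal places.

-36.44°, 108.17°

The central angle between A and B is δ = 0.1901 rad.
With f = 0.5, the slerp weights are sin((1−f)δ)/sin δ = 0.5023 and sin(fδ)/sin δ = 0.5023.
Weighted sum of the unit vectors: (0.5023)·(-0.2120,0.8217,-0.5290) + (0.5023)·(-0.2875,0.7001,-0.6536) = (-0.2509, 0.7644, -0.5940).
Converting back: φ = atan2(z, √(x²+y²)) = -36.44°, λ = atan2(y, x) = 108.17°.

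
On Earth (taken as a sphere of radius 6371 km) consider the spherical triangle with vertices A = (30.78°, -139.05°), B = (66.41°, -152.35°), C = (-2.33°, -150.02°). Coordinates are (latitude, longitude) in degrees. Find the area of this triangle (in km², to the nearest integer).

Side lengths (central angles): a = 1.2001, b = 0.6060, c = 0.6375 rad; semiperimeter s = 1.2218.
By l'Huilier's theorem, tan(E/4) = √[tan(s/2) tan((s−a)/2) tan((s−b)/2) tan((s−c)/2)], giving spherical excess E = 0.1078 rad.
Area = E·R² = 0.1078 × (6371)² ≈ 4376661 km².

4376661 km²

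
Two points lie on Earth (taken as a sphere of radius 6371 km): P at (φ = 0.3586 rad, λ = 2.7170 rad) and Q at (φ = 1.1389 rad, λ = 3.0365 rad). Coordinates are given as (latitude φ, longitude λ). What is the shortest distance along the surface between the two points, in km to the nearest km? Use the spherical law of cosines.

5148 km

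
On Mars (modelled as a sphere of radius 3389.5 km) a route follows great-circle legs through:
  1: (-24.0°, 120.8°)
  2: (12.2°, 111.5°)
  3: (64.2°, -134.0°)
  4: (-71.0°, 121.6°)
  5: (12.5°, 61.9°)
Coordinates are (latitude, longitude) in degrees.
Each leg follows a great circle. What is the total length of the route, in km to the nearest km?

21978 km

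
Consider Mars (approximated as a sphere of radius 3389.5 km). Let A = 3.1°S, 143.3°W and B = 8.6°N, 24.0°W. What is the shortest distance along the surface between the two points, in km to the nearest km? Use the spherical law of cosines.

With latitudes φ₁ = -3.100°, φ₂ = 8.600° and longitude difference Δλ = 119.300°:
cos c = sin φ₁ sin φ₂ + cos φ₁ cos φ₂ cos Δλ = (-0.0541)(0.1495) + (0.9985)(0.9888)(-0.4894) = -0.49126,
so c = arccos(-0.49126) = 2.08433 rad.
Distance = R·c = 3389.5 × 2.0843 ≈ 7065 km.

7065 km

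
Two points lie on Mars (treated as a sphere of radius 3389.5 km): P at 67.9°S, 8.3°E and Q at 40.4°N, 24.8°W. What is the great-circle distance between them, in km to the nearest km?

6574 km

In radians: φ₁ = -1.1851, φ₂ = 0.7051, Δλ = -33.100° = -0.5777 rad.
cos c = sin φ₁ sin φ₂ + cos φ₁ cos φ₂ cos Δλ = (-0.9265)(0.6481) + (0.3762)(0.7615)(0.8377) = -0.36049,
so c = arccos(-0.36049) = 1.93959 rad.
Distance = R·c = 3389.5 × 1.9396 ≈ 6574 km.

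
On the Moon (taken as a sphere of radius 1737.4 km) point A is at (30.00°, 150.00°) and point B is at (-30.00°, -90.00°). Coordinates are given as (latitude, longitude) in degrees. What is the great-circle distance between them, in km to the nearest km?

In radians: φ₁ = 0.5236, φ₂ = -0.5236, Δλ = 120.000° = 2.0944 rad.
Haversine: a = sin²(Δφ/2) + cos φ₁ cos φ₂ sin²(Δλ/2) = 0.2500 + (0.8660)(0.8660)(0.7500) = 0.81250.
Central angle c = 2·arcsin(√a) = 2.24593 rad.
Distance = R·c = 1737.4 × 2.2459 ≈ 3902 km.

3902 km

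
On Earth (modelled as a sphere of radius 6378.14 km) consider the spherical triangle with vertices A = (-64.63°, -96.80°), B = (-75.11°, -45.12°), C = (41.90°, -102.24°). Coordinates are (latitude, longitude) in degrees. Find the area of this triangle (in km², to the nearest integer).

12578324 km²

Side lengths (central angles): a = 2.1431, b = 1.8608, c = 0.3438 rad; semiperimeter s = 2.1738.
By l'Huilier's theorem, tan(E/4) = √[tan(s/2) tan((s−a)/2) tan((s−b)/2) tan((s−c)/2)], giving spherical excess E = 0.3092 rad.
Area = E·R² = 0.3092 × (6378.14)² ≈ 12578324 km².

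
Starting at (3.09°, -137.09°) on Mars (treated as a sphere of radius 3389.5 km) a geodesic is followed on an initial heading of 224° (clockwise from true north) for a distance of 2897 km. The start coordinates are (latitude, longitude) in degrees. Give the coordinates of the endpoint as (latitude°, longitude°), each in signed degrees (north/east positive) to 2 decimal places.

Angular distance δ = d/R = 2897/3389.5 = 0.85470 rad; initial bearing θ = 3.9095 rad.
sin φ₂ = sin φ₁ cos δ + cos φ₁ sin δ cos θ = (0.0539)(0.6564) + (0.9985)(0.7544)(-0.7193) = -0.5065, so φ₂ = -30.43°.
Δλ = atan2(sin θ sin δ cos φ₁, cos δ − sin φ₁ sin φ₂) = atan2(-0.5233, 0.6837) = -37.427°.
λ₂ = -137.090° − 37.427° = -174.52°.

-30.43°, -174.52°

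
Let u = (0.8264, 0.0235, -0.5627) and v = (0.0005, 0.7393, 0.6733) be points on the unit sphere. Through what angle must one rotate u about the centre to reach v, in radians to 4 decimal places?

u·v = -0.3611; |u| = 1.0001, |v| = 0.9999.
cos θ = (u·v)/(|u||v|) = -0.3611, so θ = 1.9402 rad.

1.9402 rad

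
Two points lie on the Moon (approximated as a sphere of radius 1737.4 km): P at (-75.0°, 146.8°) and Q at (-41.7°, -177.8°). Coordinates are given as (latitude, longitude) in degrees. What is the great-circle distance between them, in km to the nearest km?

1118 km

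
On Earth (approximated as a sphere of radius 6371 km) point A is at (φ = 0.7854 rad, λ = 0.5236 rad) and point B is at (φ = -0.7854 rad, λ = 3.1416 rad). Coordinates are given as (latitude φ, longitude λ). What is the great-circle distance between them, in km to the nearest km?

In radians: φ₁ = 0.7854, φ₂ = -0.7854, Δλ = 150.000° = 2.6180 rad.
cos c = sin φ₁ sin φ₂ + cos φ₁ cos φ₂ cos Δλ = (0.7071)(-0.7071) + (0.7071)(0.7071)(-0.8660) = -0.93301,
so c = arccos(-0.93301) = 2.77350 rad.
Distance = R·c = 6371 × 2.7735 ≈ 17670 km.

17670 km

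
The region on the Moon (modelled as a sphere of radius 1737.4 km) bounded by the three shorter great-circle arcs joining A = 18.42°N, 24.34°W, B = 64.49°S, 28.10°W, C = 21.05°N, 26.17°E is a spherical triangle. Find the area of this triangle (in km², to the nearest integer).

Side lengths (central angles): a = 1.6604, b = 0.8277, c = 1.4479 rad; semiperimeter s = 1.9680.
By l'Huilier's theorem, tan(E/4) = √[tan(s/2) tan((s−a)/2) tan((s−b)/2) tan((s−c)/2)], giving spherical excess E = 0.7874 rad.
Area = E·R² = 0.7874 × (1737.4)² ≈ 2376837 km².

2376837 km²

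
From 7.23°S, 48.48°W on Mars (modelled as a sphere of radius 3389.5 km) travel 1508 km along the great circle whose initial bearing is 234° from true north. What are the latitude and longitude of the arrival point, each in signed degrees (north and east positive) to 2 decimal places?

-21.38°, -70.44°

Angular distance δ = d/R = 1508/3389.5 = 0.44490 rad; initial bearing θ = 4.0841 rad.
sin φ₂ = sin φ₁ cos δ + cos φ₁ sin δ cos θ = (-0.1259)(0.9027) + (0.9920)(0.4304)(-0.5878) = -0.3646, so φ₂ = -21.38°.
Δλ = atan2(sin θ sin δ cos φ₁, cos δ − sin φ₁ sin φ₂) = atan2(-0.3454, 0.8568) = -21.957°.
λ₂ = -48.480° − 21.957° = -70.44°.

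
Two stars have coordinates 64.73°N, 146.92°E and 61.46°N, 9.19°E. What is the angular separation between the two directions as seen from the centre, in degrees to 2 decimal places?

Let φ₁ = 1.1298 rad, φ₂ = 1.0727 rad, and Δλ = -2.4038 rad.
Haversine: a = sin²(Δφ/2) + cos φ₁ cos φ₂ sin²(Δλ/2) = 0.0008 + (0.4269)(0.4778)(0.8700) = 0.17825.
Central angle c = 2·arcsin(√a) = 0.87174 rad.
So the angular separation is 49.95°.

49.95°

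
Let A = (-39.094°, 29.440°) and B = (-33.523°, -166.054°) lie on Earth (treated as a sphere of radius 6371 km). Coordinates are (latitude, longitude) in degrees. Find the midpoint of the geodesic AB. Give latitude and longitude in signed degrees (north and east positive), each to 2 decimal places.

-79.26°, 126.42°

Central angle δ = 1.8496 rad. Interpolating on the sphere with fraction f = 0.5:
P = [sin((1−f)δ)·A + sin(fδ)·B] / sin δ = 0.8306·A + 0.8306·B in Cartesian coordinates,
giving P = (-0.1106, 0.1500, -0.9825), i.e. latitude -79.26°, longitude 126.42°.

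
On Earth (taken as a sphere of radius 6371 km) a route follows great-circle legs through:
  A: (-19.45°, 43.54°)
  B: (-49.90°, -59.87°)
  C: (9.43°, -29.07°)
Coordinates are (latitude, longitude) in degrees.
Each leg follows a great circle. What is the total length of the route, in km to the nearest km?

16523 km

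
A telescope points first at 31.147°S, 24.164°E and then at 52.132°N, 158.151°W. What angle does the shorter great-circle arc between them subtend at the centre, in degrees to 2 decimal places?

Let φ₁ = -0.5436 rad, φ₂ = 0.9099 rad, and Δλ = 3.1012 rad.
Haversine: a = sin²(Δφ/2) + cos φ₁ cos φ₂ sin²(Δλ/2) = 0.4415 + (0.8558)(0.6138)(0.9996) = 0.96662.
Central angle c = 2·arcsin(√a) = 2.77414 rad.
So the angular separation is 158.95°.

158.95°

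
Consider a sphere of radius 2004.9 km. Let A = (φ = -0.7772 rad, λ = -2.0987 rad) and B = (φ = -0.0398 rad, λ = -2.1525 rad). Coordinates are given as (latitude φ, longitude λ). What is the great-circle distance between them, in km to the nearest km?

Let φ₁ = -0.7772 rad, φ₂ = -0.0398 rad, and Δλ = -0.0538 rad.
cos c = sin φ₁ sin φ₂ + cos φ₁ cos φ₂ cos Δλ = (-0.7013)(-0.0398) + (0.7129)(0.9992)(0.9986) = 0.73919,
so c = arccos(0.73919) = 0.73893 rad.
Distance = R·c = 2004.9 × 0.7389 ≈ 1481 km.

1481 km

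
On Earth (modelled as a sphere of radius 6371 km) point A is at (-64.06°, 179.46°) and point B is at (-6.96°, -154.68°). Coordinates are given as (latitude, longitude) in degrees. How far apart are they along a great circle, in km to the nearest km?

With latitudes φ₁ = -64.060°, φ₂ = -6.960° and longitude difference Δλ = 25.860°:
cos c = sin φ₁ sin φ₂ + cos φ₁ cos φ₂ cos Δλ = (-0.8993)(-0.1212) + (0.4374)(0.9926)(0.8999) = 0.49969,
so c = arccos(0.49969) = 1.04755 rad.
Distance = R·c = 6371 × 1.0476 ≈ 6674 km.

6674 km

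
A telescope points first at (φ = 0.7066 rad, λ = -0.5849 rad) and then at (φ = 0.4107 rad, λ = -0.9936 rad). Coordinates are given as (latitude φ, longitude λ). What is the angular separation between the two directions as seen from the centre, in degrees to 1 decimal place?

26.0°

With latitudes φ₁ = 40.485°, φ₂ = 23.531° and longitude difference Δλ = -23.417°:
Haversine: a = sin²(Δφ/2) + cos φ₁ cos φ₂ sin²(Δλ/2) = 0.0217 + (0.7606)(0.9168)(0.0412) = 0.05045.
Central angle c = 2·arcsin(√a) = 0.45307 rad.
So the angular separation is 26.0°.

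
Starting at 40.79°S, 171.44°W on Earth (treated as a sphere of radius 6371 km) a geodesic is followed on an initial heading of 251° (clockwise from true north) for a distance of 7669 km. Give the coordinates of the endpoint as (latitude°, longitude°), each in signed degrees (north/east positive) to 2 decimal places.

-27.68°, 103.30°

Angular distance δ = d/R = 7669/6371 = 1.20374 rad; initial bearing θ = 4.3808 rad.
sin φ₂ = sin φ₁ cos δ + cos φ₁ sin δ cos θ = (-0.6533)(0.3589) + (0.7571)(0.9334)(-0.3256) = -0.4645, so φ₂ = -27.68°.
Δλ = atan2(sin θ sin δ cos φ₁, cos δ − sin φ₁ sin φ₂) = atan2(-0.6682, 0.0554) = -85.260°.
λ₂ = -171.440° − 85.260° = -256.70° → 103.30° after wrapping to (−180°, 180°].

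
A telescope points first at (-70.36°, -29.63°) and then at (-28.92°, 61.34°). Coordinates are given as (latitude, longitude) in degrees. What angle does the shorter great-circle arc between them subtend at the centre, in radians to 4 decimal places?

1.1035 rad

With latitudes φ₁ = -70.360°, φ₂ = -28.920° and longitude difference Δλ = 90.970°:
cos c = sin φ₁ sin φ₂ + cos φ₁ cos φ₂ cos Δλ = (-0.9418)(-0.4836) + (0.3361)(0.8753)(-0.0169) = 0.45047,
so c = arccos(0.45047) = 1.10350 rad.
So the angular separation is 1.1035 rad.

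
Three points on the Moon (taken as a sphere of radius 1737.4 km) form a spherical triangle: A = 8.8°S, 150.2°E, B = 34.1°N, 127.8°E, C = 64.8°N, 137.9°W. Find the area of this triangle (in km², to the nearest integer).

1542884 km²

Side lengths (central angles): a = 1.0692, b = 1.5785, c = 0.8355 rad; semiperimeter s = 1.7416.
By l'Huilier's theorem, tan(E/4) = √[tan(s/2) tan((s−a)/2) tan((s−b)/2) tan((s−c)/2)], giving spherical excess E = 0.5111 rad.
Area = E·R² = 0.5111 × (1737.4)² ≈ 1542884 km².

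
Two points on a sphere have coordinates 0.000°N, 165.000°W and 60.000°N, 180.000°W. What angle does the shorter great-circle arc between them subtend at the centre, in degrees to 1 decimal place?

With latitudes φ₁ = 0.000°, φ₂ = 60.000° and longitude difference Δλ = -15.000°:
cos c = sin φ₁ sin φ₂ + cos φ₁ cos φ₂ cos Δλ = (0.0000)(0.8660) + (1.0000)(0.5000)(0.9659) = 0.48296,
so c = arccos(0.48296) = 1.06676 rad.
So the angular separation is 61.1°.

61.1°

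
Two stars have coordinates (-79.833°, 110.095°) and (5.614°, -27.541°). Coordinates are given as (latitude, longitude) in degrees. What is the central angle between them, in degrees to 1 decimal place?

103.1°

Let φ₁ = -1.3933 rad, φ₂ = 0.0980 rad, and Δλ = -2.4022 rad.
Haversine: a = sin²(Δφ/2) + cos φ₁ cos φ₂ sin²(Δλ/2) = 0.4603 + (0.1765)(0.9952)(0.8694) = 0.61304.
Central angle c = 2·arcsin(√a) = 1.79886 rad.
So the angular separation is 103.1°.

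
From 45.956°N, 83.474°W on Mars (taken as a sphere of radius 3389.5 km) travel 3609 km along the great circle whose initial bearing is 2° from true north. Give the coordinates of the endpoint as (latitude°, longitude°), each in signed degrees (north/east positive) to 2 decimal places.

72.97°, 90.54°

Angular distance δ = d/R = 3609/3389.5 = 1.06476 rad; initial bearing θ = 0.0349 rad.
sin φ₂ = sin φ₁ cos δ + cos φ₁ sin δ cos θ = (0.7188)(0.4847) + (0.6952)(0.8747)(0.9994) = 0.9561, so φ₂ = 72.97°.
Δλ = atan2(sin θ sin δ cos φ₁, cos δ − sin φ₁ sin φ₂) = atan2(0.0212, -0.2026) = 174.019°.
λ₂ = -83.474° + 174.019° = 90.54°.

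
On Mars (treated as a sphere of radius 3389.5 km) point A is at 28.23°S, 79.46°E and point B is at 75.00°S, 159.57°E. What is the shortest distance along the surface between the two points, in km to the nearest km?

3565 km

With latitudes φ₁ = -28.230°, φ₂ = -75.000° and longitude difference Δλ = 80.110°:
cos c = sin φ₁ sin φ₂ + cos φ₁ cos φ₂ cos Δλ = (-0.4730)(-0.9659) + (0.8811)(0.2588)(0.1718) = 0.49606,
so c = arccos(0.49606) = 1.05174 rad.
Distance = R·c = 3389.5 × 1.0517 ≈ 3565 km.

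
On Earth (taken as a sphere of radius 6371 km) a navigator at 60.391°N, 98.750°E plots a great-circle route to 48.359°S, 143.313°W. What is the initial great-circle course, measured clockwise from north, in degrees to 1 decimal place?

Δλ = 117.937° = 2.0584 rad.
y = sin Δλ · cos φ₂ = (0.8835)(0.6645) = 0.5870
x = cos φ₁ sin φ₂ − sin φ₁ cos φ₂ cos Δλ = (0.4941)(-0.7473) − (0.8694)(0.6645)(-0.4685) = -0.0986
θ = atan2(y, x) = 99.53°, so the bearing is 99.5°.

99.5°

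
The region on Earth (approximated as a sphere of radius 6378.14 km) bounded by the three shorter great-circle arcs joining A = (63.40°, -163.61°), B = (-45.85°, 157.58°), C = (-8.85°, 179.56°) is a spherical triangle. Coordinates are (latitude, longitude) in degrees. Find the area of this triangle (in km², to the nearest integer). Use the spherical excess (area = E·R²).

8350151 km²

Side lengths (central angles): a = 0.7248, b = 1.2808, c = 1.9807 rad; semiperimeter s = 1.9932.
By l'Huilier's theorem, tan(E/4) = √[tan(s/2) tan((s−a)/2) tan((s−b)/2) tan((s−c)/2)], giving spherical excess E = 0.2053 rad.
Area = E·R² = 0.2053 × (6378.14)² ≈ 8350151 km².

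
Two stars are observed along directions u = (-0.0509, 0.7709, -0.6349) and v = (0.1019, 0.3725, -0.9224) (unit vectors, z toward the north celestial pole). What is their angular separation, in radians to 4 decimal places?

0.5204 rad

u·v = 0.8676; |u| = 1.0000, |v| = 1.0000.
cos θ = (u·v)/(|u||v|) = 0.8676, so θ = 0.5204 rad.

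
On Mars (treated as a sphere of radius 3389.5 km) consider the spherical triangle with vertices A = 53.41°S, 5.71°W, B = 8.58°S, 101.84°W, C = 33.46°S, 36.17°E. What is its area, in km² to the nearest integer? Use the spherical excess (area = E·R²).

1208262 km²

Side lengths (central angles): a = 2.1304, b = 0.6216, c = 1.5139 rad; semiperimeter s = 2.1330.
By l'Huilier's theorem, tan(E/4) = √[tan(s/2) tan((s−a)/2) tan((s−b)/2) tan((s−c)/2)], giving spherical excess E = 0.1052 rad.
Area = E·R² = 0.1052 × (3389.5)² ≈ 1208262 km².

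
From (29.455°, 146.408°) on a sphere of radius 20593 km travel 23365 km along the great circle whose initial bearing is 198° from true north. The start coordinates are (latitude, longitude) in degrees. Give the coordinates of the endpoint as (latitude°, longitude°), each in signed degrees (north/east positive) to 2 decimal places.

-32.88°, 126.93°

Angular distance δ = d/R = 23365/20593 = 1.13461 rad; initial bearing θ = 3.4558 rad.
sin φ₂ = sin φ₁ cos δ + cos φ₁ sin δ cos θ = (0.4917)(0.4225) + (0.8707)(0.9064)(-0.9511) = -0.5428, so φ₂ = -32.88°.
Δλ = atan2(sin θ sin δ cos φ₁, cos δ − sin φ₁ sin φ₂) = atan2(-0.2439, 0.6894) = -19.481°.
λ₂ = 146.408° − 19.481° = 126.93°.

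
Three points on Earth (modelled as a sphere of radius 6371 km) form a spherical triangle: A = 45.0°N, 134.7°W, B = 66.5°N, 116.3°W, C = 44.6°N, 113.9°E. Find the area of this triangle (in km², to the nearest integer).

10147490 km²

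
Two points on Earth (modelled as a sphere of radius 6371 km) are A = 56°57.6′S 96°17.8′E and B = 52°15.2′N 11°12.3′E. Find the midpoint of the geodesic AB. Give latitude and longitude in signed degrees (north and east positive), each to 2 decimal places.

-3.19°, 50.71°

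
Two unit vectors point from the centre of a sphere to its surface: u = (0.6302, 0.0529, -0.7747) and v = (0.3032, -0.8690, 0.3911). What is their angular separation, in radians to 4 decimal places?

1.7293 rad

u·v = -0.1579; |u| = 1.0001, |v| = 1.0000.
cos θ = (u·v)/(|u||v|) = -0.1579, so θ = 1.7293 rad.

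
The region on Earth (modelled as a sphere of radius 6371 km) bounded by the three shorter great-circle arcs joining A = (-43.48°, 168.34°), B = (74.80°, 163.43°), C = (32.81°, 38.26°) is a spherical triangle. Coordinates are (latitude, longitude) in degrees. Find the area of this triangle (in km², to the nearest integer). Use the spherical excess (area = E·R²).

105665894 km²

Side lengths (central angles): a = 1.1637, b = 2.4426, c = 2.0652 rad; semiperimeter s = 2.8357.
By l'Huilier's theorem, tan(E/4) = √[tan(s/2) tan((s−a)/2) tan((s−b)/2) tan((s−c)/2)], giving spherical excess E = 2.6033 rad.
Area = E·R² = 2.6033 × (6371)² ≈ 105665894 km².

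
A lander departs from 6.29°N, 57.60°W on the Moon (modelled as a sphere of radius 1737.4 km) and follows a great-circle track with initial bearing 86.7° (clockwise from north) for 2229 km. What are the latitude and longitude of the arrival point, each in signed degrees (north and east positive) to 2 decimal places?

4.93°, 16.31°

Angular distance δ = d/R = 2229/1737.4 = 1.28295 rad; initial bearing θ = 1.5132 rad.
sin φ₂ = sin φ₁ cos δ + cos φ₁ sin δ cos θ = (0.1096)(0.2839) + (0.9940)(0.9589)(0.0576) = 0.0860, so φ₂ = 4.93°.
Δλ = atan2(sin θ sin δ cos φ₁, cos δ − sin φ₁ sin φ₂) = atan2(0.9515, 0.2745) = 73.909°.
λ₂ = -57.600° + 73.909° = 16.31°.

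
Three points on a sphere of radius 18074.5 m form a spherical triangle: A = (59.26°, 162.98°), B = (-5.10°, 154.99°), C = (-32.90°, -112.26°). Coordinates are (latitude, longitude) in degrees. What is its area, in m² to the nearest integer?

436000541 m²

Side lengths (central angles): a = 1.5626, b = 2.0127, c = 1.1288 rad; semiperimeter s = 2.3521.
By l'Huilier's theorem, tan(E/4) = √[tan(s/2) tan((s−a)/2) tan((s−b)/2) tan((s−c)/2)], giving spherical excess E = 1.3346 rad.
Area = E·R² = 1.3346 × (18074.5)² ≈ 436000541 m².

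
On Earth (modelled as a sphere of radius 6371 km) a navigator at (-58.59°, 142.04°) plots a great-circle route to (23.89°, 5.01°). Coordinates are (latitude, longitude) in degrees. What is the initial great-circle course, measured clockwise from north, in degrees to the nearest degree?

240°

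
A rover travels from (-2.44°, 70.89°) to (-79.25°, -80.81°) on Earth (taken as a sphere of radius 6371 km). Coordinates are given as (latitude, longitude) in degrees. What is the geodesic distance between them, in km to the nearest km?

With latitudes φ₁ = -2.440°, φ₂ = -79.250° and longitude difference Δλ = -151.700°:
Haversine: a = sin²(Δφ/2) + cos φ₁ cos φ₂ sin²(Δλ/2) = 0.3859 + (0.9991)(0.1865)(0.9402) = 0.56113.
Central angle c = 2·arcsin(√a) = 1.69336 rad.
Distance = R·c = 6371 × 1.6934 ≈ 10788 km.

10788 km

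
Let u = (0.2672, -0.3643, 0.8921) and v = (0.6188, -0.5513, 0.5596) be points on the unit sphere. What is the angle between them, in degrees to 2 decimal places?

u·v = 0.8654; |u| = 1.0000, |v| = 1.0000.
cos θ = (u·v)/(|u||v|) = 0.8654, so θ = 30.07°.

30.07°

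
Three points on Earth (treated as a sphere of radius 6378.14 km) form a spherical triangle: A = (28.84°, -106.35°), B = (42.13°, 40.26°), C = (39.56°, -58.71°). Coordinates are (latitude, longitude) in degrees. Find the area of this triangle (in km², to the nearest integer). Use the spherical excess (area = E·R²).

16192511 km²

Side lengths (central angles): a = 1.2259, b = 0.7040, c = 1.7914 rad; semiperimeter s = 1.8607.
By l'Huilier's theorem, tan(E/4) = √[tan(s/2) tan((s−a)/2) tan((s−b)/2) tan((s−c)/2)], giving spherical excess E = 0.3980 rad.
Area = E·R² = 0.3980 × (6378.14)² ≈ 16192511 km².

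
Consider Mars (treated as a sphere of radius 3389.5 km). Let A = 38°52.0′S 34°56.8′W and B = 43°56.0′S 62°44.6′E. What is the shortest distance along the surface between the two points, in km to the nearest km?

4075 km

With latitudes φ₁ = -38.867°, φ₂ = -43.933° and longitude difference Δλ = 97.690°:
Haversine: a = sin²(Δφ/2) + cos φ₁ cos φ₂ sin²(Δλ/2) = 0.0020 + (0.7786)(0.7201)(0.5669) = 0.31983.
Central angle c = 2·arcsin(√a) = 1.20215 rad.
Distance = R·c = 3389.5 × 1.2022 ≈ 4075 km.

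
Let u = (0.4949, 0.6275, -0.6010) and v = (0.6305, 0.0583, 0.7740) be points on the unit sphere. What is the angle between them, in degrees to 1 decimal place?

u·v = -0.1166; |u| = 0.9999, |v| = 1.0000.
cos θ = (u·v)/(|u||v|) = -0.1166, so θ = 96.7°.

96.7°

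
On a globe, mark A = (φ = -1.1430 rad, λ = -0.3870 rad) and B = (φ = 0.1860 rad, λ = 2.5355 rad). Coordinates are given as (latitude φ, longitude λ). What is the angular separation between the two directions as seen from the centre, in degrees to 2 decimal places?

With latitudes φ₁ = -65.489°, φ₂ = 10.657° and longitude difference Δλ = 167.447°:
Haversine: a = sin²(Δφ/2) + cos φ₁ cos φ₂ sin²(Δλ/2) = 0.3803 + (0.4149)(0.9828)(0.9880) = 0.78311.
Central angle c = 2·arcsin(√a) = 2.17272 rad.
So the angular separation is 124.49°.

124.49°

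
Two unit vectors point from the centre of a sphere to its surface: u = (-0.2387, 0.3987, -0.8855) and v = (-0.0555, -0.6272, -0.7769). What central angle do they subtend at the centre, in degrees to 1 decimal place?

63.2°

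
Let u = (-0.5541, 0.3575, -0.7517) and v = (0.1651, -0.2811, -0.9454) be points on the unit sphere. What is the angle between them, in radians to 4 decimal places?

1.0255 rad

u·v = 0.5187; |u| = 0.9999, |v| = 1.0000.
cos θ = (u·v)/(|u||v|) = 0.5187, so θ = 1.0255 rad.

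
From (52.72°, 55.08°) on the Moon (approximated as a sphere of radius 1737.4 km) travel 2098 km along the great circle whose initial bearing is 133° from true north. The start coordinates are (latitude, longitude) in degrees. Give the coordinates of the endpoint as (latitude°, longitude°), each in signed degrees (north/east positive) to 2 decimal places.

Angular distance δ = d/R = 2098/1737.4 = 1.20755 rad; initial bearing θ = 2.3213 rad.
sin φ₂ = sin φ₁ cos δ + cos φ₁ sin δ cos θ = (0.7957)(0.3553) + (0.6057)(0.9347)(-0.6820) = -0.1034, so φ₂ = -5.94°.
Δλ = atan2(sin θ sin δ cos φ₁, cos δ − sin φ₁ sin φ₂) = atan2(0.4141, 0.4376) = 43.418°.
λ₂ = 55.080° + 43.418° = 98.50°.

-5.94°, 98.50°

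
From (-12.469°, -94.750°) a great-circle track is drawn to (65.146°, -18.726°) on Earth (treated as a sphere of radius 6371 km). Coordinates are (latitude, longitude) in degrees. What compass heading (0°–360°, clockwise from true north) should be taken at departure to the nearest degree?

24°

Δλ = 76.024° = 1.3269 rad.
y = sin Δλ · cos φ₂ = (0.9704)(0.4203) = 0.4079
x = cos φ₁ sin φ₂ − sin φ₁ cos φ₂ cos Δλ = (0.9764)(0.9074) − (-0.2159)(0.4203)(0.2415) = 0.9079
θ = atan2(y, x) = 24.19°, so the bearing is 24°.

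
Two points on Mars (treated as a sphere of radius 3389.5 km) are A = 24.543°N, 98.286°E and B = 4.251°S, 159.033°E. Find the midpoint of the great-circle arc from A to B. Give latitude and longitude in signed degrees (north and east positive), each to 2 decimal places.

The central angle between A and B is δ = 1.1456 rad.
With f = 0.5, the slerp weights are sin((1−f)δ)/sin δ = 0.5950 and sin(fδ)/sin δ = 0.5950.
Weighted sum of the unit vectors: (0.5950)·(-0.1311,0.9002,0.4154) + (0.5950)·(-0.9312,0.3568,-0.0741) = (-0.6320, 0.7479, 0.2030).
Converting back: φ = atan2(z, √(x²+y²)) = 11.71°, λ = atan2(y, x) = 130.20°.

11.71°, 130.20°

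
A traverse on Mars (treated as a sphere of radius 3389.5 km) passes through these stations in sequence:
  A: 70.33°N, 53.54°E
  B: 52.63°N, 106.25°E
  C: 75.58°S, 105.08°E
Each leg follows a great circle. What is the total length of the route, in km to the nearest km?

9318 km

Leg A→B: central angle 0.5112 rad, distance 1732.9 km.
Leg B→C: central angle 2.2377 rad, distance 7584.8 km.
Total: 1732.9 + 7584.8 ≈ 9318 km.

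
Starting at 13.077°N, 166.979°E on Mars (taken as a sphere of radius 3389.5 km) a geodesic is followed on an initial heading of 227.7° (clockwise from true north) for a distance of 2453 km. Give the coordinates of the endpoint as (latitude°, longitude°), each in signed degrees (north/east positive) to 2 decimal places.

Angular distance δ = d/R = 2453/3389.5 = 0.72371 rad; initial bearing θ = 3.9741 rad.
sin φ₂ = sin φ₁ cos δ + cos φ₁ sin δ cos θ = (0.2263)(0.7494) + (0.9741)(0.6622)(-0.6730) = -0.2645, so φ₂ = -15.34°.
Δλ = atan2(sin θ sin δ cos φ₁, cos δ − sin φ₁ sin φ₂) = atan2(-0.4771, 0.8092) = -30.521°.
λ₂ = 166.979° − 30.521° = 136.46°.

-15.34°, 136.46°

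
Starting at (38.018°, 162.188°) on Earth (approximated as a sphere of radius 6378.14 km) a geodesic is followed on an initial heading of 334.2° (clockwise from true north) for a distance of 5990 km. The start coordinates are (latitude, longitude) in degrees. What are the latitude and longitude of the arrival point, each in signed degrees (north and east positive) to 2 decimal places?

69.41°, 75.07°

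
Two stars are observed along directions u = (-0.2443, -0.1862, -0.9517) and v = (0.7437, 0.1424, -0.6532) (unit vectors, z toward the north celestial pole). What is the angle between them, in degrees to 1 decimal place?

u·v = 0.4134; |u| = 1.0000, |v| = 1.0000.
cos θ = (u·v)/(|u||v|) = 0.4134, so θ = 65.6°.

65.6°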